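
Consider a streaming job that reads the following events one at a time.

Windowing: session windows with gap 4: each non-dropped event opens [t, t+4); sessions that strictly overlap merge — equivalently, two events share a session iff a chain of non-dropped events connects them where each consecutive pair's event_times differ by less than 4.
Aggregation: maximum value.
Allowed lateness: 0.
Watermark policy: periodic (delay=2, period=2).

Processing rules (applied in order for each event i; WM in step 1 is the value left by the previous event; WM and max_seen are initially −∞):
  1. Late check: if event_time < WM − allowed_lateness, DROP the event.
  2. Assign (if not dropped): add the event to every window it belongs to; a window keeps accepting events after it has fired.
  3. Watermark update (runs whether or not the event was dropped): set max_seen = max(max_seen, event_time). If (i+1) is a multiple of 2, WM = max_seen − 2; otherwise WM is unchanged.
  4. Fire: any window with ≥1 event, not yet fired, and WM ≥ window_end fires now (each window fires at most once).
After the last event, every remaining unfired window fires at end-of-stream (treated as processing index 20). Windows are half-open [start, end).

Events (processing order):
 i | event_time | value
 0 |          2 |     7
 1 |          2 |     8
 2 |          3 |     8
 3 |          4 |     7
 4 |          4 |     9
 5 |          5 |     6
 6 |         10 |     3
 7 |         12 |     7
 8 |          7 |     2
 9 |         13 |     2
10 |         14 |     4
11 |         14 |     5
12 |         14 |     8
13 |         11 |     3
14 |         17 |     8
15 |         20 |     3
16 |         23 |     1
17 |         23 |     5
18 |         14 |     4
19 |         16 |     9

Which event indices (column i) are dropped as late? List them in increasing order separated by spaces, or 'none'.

8 13 18 19

i=0 t=2 v=7: → [2,6); WM=−∞
i=1 t=2 v=8: → [2,6); WM=0
i=2 t=3 v=8: → [2,7); WM=0
i=3 t=4 v=7: → [2,8); WM=2
i=4 t=4 v=9: → [2,8); WM=2
i=5 t=5 v=6: → [2,9); WM=3
i=6 t=10 v=3: → [10,14); WM=3
i=7 t=12 v=7: → [10,16); WM=10
i=8 t=7 v=2: DROP (t<10-0); WM=10
i=9 t=13 v=2: → [10,17); WM=11
i=10 t=14 v=4: → [10,18); WM=11
i=11 t=14 v=5: → [10,18); WM=12
i=12 t=14 v=8: → [10,18); WM=12
i=13 t=11 v=3: DROP (t<12-0); WM=12
i=14 t=17 v=8: → [10,21); WM=12
i=15 t=20 v=3: → [10,24); WM=18
i=16 t=23 v=1: → [10,27); WM=18
i=17 t=23 v=5: → [10,27); WM=21
i=18 t=14 v=4: DROP (t<21-0); WM=21
i=19 t=16 v=9: DROP (t<21-0); WM=21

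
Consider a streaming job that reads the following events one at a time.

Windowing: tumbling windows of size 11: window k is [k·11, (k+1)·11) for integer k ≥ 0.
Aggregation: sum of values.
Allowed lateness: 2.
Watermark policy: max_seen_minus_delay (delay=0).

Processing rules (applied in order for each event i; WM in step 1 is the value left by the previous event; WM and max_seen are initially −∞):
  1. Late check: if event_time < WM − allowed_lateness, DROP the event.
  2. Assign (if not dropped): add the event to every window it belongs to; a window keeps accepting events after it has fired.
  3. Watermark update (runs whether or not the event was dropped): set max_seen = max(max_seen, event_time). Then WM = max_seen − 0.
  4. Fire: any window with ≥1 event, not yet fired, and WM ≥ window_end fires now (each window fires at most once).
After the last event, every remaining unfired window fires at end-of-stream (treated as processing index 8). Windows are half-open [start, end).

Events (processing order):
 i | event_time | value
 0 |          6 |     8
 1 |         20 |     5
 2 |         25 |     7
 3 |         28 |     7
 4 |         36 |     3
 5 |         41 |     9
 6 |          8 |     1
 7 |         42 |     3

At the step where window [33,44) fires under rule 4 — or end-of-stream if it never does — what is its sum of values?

15

i=0 t=6 v=8: → [0,11); WM=6
i=1 t=20 v=5: → [11,22); WM=20; [0,11) fires=8
i=2 t=25 v=7: → [22,33); WM=25; [11,22) fires=5
i=3 t=28 v=7: → [22,33); WM=28
i=4 t=36 v=3: → [33,44); WM=36; [22,33) fires=14
i=5 t=41 v=9: → [33,44); WM=41
i=6 t=8 v=1: DROP (t<41-2); WM=41
i=7 t=42 v=3: → [33,44); WM=42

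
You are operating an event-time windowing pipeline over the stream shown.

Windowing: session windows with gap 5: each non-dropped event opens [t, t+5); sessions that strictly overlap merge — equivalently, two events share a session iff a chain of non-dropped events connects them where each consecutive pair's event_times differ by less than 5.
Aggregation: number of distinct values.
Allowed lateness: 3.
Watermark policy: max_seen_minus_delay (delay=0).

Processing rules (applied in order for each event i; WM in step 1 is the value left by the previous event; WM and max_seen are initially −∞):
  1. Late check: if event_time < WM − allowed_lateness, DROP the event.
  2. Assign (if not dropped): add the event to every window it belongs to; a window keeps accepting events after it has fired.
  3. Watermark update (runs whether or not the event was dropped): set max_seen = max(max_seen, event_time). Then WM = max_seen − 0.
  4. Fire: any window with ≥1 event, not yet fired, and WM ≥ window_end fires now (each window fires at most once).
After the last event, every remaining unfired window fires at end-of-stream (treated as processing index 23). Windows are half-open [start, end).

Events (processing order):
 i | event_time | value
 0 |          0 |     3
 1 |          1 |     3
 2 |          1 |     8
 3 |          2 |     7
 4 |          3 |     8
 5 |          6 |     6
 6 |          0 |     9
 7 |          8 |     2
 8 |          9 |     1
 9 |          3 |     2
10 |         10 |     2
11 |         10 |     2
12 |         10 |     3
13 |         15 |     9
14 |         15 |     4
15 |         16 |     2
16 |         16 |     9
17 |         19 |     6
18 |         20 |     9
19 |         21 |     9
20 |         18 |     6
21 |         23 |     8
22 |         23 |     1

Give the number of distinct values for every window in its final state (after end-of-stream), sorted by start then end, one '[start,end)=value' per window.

i=0 t=0 v=3: → [0,5); WM=0
i=1 t=1 v=3: → [0,6); WM=1
i=2 t=1 v=8: → [0,6); WM=1
i=3 t=2 v=7: → [0,7); WM=2
i=4 t=3 v=8: → [0,8); WM=3
i=5 t=6 v=6: → [0,11); WM=6
i=6 t=0 v=9: DROP (t<6-3); WM=6
i=7 t=8 v=2: → [0,13); WM=8
i=8 t=9 v=1: → [0,14); WM=9
i=9 t=3 v=2: DROP (t<9-3); WM=9
i=10 t=10 v=2: → [0,15); WM=10
i=11 t=10 v=2: → [0,15); WM=10
i=12 t=10 v=3: → [0,15); WM=10
i=13 t=15 v=9: → [15,20); WM=15
i=14 t=15 v=4: → [15,20); WM=15
i=15 t=16 v=2: → [15,21); WM=16
i=16 t=16 v=9: → [15,21); WM=16
i=17 t=19 v=6: → [15,24); WM=19
i=18 t=20 v=9: → [15,25); WM=20
i=19 t=21 v=9: → [15,26); WM=21
i=20 t=18 v=6: → [15,26); WM=21
i=21 t=23 v=8: → [15,28); WM=23
i=22 t=23 v=1: → [15,28); WM=23

[0,15)=6 [15,28)=6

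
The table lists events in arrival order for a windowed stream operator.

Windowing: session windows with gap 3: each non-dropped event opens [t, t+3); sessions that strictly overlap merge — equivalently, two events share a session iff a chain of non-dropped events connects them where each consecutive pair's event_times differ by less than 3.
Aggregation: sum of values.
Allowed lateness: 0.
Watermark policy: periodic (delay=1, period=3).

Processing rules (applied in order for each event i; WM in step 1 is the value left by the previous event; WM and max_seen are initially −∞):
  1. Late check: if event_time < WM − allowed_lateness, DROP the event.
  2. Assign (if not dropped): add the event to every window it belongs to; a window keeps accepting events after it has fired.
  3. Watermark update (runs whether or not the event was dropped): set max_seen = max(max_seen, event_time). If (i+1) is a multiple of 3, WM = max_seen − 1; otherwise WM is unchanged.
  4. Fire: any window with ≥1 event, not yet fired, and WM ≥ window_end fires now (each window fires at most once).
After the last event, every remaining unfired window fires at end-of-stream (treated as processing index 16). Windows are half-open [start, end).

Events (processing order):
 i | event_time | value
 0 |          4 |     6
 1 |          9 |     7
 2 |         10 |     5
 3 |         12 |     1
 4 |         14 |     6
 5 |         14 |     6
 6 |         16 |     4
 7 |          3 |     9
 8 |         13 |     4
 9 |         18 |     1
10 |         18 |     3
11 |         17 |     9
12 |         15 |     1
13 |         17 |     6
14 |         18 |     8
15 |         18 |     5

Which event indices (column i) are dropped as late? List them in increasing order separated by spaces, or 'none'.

i=0 t=4 v=6: → [4,7); WM=−∞
i=1 t=9 v=7: → [9,12); WM=−∞
i=2 t=10 v=5: → [9,13); WM=9
i=3 t=12 v=1: → [9,15); WM=9
i=4 t=14 v=6: → [9,17); WM=9
i=5 t=14 v=6: → [9,17); WM=13
i=6 t=16 v=4: → [9,19); WM=13
i=7 t=3 v=9: DROP (t<13-0); WM=13
i=8 t=13 v=4: → [9,19); WM=15
i=9 t=18 v=1: → [9,21); WM=15
i=10 t=18 v=3: → [9,21); WM=15
i=11 t=17 v=9: → [9,21); WM=17
i=12 t=15 v=1: DROP (t<17-0); WM=17
i=13 t=17 v=6: → [9,21); WM=17
i=14 t=18 v=8: → [9,21); WM=17
i=15 t=18 v=5: → [9,21); WM=17

7 12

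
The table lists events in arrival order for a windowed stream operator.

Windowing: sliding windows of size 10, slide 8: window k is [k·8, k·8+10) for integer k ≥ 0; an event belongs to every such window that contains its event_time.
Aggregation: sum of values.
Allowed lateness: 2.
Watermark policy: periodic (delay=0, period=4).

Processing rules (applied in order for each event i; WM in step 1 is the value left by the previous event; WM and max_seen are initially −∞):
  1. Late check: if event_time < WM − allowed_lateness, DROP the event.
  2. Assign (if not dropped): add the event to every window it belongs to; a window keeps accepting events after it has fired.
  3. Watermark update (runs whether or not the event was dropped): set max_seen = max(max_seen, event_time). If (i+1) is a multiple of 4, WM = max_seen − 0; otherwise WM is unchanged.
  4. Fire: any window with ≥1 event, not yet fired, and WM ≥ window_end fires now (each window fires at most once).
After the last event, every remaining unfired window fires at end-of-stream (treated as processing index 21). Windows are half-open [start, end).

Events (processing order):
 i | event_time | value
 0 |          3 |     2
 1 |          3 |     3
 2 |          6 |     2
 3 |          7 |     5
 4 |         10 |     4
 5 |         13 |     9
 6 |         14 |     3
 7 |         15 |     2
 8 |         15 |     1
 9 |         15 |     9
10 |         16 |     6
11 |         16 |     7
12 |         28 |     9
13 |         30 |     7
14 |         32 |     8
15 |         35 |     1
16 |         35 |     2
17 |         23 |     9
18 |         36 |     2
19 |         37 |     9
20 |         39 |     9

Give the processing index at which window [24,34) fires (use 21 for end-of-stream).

i=0 t=3 v=2: → [0,10); WM=−∞
i=1 t=3 v=3: → [0,10); WM=−∞
i=2 t=6 v=2: → [0,10); WM=−∞
i=3 t=7 v=5: → [0,10); WM=7
i=4 t=10 v=4: → [8,18); WM=7
i=5 t=13 v=9: → [8,18); WM=7
i=6 t=14 v=3: → [8,18); WM=7
i=7 t=15 v=2: → [8,18); WM=15; [0,10) fires=12
i=8 t=15 v=1: → [8,18); WM=15
i=9 t=15 v=9: → [8,18); WM=15
i=10 t=16 v=6: → [16,26),[8,18); WM=15
i=11 t=16 v=7: → [16,26),[8,18); WM=16
i=12 t=28 v=9: → [24,34); WM=16
i=13 t=30 v=7: → [24,34); WM=16
i=14 t=32 v=8: → [32,42),[24,34); WM=16
i=15 t=35 v=1: → [32,42); WM=35; [8,18) fires=41 [16,26) fires=13 [24,34) fires=24
i=16 t=35 v=2: → [32,42); WM=35
i=17 t=23 v=9: DROP (t<35-2); WM=35
i=18 t=36 v=2: → [32,42); WM=35
i=19 t=37 v=9: → [32,42); WM=37
i=20 t=39 v=9: → [32,42); WM=37

15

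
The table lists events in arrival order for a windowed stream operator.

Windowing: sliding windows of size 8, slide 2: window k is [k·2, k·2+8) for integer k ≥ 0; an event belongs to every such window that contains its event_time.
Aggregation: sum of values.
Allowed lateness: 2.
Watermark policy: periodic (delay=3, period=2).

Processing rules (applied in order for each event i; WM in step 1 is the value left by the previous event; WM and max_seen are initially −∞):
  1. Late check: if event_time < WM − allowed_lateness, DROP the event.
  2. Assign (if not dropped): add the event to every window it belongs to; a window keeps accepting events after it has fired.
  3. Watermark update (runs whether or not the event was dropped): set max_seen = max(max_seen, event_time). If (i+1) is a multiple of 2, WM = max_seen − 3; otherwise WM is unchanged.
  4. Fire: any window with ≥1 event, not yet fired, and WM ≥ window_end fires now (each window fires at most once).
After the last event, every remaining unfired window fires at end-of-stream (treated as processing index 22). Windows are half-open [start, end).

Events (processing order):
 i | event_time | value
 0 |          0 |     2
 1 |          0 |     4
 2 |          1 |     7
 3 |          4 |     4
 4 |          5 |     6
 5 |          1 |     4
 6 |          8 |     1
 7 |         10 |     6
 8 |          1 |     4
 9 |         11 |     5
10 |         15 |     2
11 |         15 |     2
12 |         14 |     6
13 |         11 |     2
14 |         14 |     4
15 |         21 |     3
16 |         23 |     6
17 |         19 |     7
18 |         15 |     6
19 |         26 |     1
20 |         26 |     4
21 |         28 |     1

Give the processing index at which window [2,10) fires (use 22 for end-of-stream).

11

i=0 t=0 v=2: → [0,8); WM=−∞
i=1 t=0 v=4: → [0,8); WM=-3
i=2 t=1 v=7: → [0,8); WM=-3
i=3 t=4 v=4: → [4,12),[2,10),[0,8); WM=1
i=4 t=5 v=6: → [4,12),[2,10),[0,8); WM=1
i=5 t=1 v=4: → [0,8); WM=2
i=6 t=8 v=1: → [8,16),[6,14),[4,12),[2,10); WM=2
i=7 t=10 v=6: → [10,18),[8,16),[6,14),[4,12); WM=7
i=8 t=1 v=4: DROP (t<7-2); WM=7
i=9 t=11 v=5: → [10,18),[8,16),[6,14),[4,12); WM=8; [0,8) fires=27
i=10 t=15 v=2: → [14,22),[12,20),[10,18),[8,16); WM=8
i=11 t=15 v=2: → [14,22),[12,20),[10,18),[8,16); WM=12; [2,10) fires=11 [4,12) fires=22
i=12 t=14 v=6: → [14,22),[12,20),[10,18),[8,16); WM=12
i=13 t=11 v=2: → [10,18),[8,16),[6,14),[4,12); WM=12
i=14 t=14 v=4: → [14,22),[12,20),[10,18),[8,16); WM=12
i=15 t=21 v=3: → [20,28),[18,26),[16,24),[14,22); WM=18; [6,14) fires=14 [8,16) fires=28 [10,18) fires=27
i=16 t=23 v=6: → [22,30),[20,28),[18,26),[16,24); WM=18
i=17 t=19 v=7: → [18,26),[16,24),[14,22),[12,20); WM=20; [12,20) fires=21
i=18 t=15 v=6: DROP (t<20-2); WM=20
i=19 t=26 v=1: → [26,34),[24,32),[22,30),[20,28); WM=23; [14,22) fires=24
i=20 t=26 v=4: → [26,34),[24,32),[22,30),[20,28); WM=23
i=21 t=28 v=1: → [28,36),[26,34),[24,32),[22,30); WM=25; [16,24) fires=16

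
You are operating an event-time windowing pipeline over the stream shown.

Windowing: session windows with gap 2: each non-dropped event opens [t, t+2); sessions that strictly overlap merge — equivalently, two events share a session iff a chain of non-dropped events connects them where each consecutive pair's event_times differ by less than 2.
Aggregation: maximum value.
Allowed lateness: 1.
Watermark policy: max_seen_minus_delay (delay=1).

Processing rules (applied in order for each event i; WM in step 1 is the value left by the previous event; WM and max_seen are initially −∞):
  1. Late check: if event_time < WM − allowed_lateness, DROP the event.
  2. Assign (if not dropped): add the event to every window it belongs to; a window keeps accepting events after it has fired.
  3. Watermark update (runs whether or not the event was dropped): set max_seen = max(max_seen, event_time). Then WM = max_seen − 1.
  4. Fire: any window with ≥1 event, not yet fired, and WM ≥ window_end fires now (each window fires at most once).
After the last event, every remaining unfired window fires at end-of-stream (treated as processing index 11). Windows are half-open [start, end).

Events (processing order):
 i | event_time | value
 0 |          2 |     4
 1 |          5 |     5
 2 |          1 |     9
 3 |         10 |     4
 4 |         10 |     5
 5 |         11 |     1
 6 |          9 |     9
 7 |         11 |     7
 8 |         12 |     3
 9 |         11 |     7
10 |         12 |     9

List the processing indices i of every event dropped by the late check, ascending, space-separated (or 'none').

i=0 t=2 v=4: → [2,4); WM=1
i=1 t=5 v=5: → [5,7); WM=4
i=2 t=1 v=9: DROP (t<4-1); WM=4
i=3 t=10 v=4: → [10,12); WM=9
i=4 t=10 v=5: → [10,12); WM=9
i=5 t=11 v=1: → [10,13); WM=10
i=6 t=9 v=9: → [9,13); WM=10
i=7 t=11 v=7: → [9,13); WM=10
i=8 t=12 v=3: → [9,14); WM=11
i=9 t=11 v=7: → [9,14); WM=11
i=10 t=12 v=9: → [9,14); WM=11

2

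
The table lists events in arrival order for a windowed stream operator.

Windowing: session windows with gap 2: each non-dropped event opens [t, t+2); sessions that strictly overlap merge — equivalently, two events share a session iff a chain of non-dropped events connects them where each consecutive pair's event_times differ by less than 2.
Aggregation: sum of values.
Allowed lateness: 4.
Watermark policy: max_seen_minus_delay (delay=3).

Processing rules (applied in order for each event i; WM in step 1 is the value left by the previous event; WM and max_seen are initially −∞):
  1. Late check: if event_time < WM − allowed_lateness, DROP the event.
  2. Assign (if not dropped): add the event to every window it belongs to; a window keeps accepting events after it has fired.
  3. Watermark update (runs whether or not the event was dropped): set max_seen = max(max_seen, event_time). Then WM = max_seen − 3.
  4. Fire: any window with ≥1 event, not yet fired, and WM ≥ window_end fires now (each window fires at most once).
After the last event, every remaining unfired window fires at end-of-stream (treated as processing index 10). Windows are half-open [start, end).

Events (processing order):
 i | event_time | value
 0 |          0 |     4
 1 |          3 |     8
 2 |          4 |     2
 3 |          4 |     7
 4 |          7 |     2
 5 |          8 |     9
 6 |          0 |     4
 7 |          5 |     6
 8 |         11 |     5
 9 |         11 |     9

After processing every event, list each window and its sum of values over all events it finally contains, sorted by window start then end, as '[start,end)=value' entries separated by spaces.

[0,2)=4 [3,7)=23 [7,10)=11 [11,13)=14

i=0 t=0 v=4: → [0,2); WM=-3
i=1 t=3 v=8: → [3,5); WM=0
i=2 t=4 v=2: → [3,6); WM=1
i=3 t=4 v=7: → [3,6); WM=1
i=4 t=7 v=2: → [7,9); WM=4
i=5 t=8 v=9: → [7,10); WM=5
i=6 t=0 v=4: DROP (t<5-4); WM=5
i=7 t=5 v=6: → [3,7); WM=5
i=8 t=11 v=5: → [11,13); WM=8
i=9 t=11 v=9: → [11,13); WM=8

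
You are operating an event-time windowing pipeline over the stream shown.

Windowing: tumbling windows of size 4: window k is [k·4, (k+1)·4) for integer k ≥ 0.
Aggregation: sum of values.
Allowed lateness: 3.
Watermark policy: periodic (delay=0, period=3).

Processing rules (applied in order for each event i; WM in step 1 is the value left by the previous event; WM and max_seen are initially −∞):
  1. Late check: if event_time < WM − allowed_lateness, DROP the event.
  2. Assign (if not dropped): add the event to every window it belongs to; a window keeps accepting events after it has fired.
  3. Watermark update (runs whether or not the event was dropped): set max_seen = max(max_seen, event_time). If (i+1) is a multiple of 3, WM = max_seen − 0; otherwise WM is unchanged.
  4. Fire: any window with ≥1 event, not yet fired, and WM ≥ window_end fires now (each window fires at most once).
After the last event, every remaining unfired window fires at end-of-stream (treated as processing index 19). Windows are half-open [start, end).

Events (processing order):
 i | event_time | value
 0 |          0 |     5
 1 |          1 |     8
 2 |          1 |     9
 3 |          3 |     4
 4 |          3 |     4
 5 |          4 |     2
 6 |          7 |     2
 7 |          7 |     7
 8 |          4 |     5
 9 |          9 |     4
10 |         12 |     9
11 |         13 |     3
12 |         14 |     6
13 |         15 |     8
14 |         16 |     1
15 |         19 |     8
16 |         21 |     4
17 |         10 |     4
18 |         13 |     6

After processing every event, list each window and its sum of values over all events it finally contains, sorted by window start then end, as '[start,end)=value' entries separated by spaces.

i=0 t=0 v=5: → [0,4); WM=−∞
i=1 t=1 v=8: → [0,4); WM=−∞
i=2 t=1 v=9: → [0,4); WM=1
i=3 t=3 v=4: → [0,4); WM=1
i=4 t=3 v=4: → [0,4); WM=1
i=5 t=4 v=2: → [4,8); WM=4; [0,4) fires=30
i=6 t=7 v=2: → [4,8); WM=4
i=7 t=7 v=7: → [4,8); WM=4
i=8 t=4 v=5: → [4,8); WM=7
i=9 t=9 v=4: → [8,12); WM=7
i=10 t=12 v=9: → [12,16); WM=7
i=11 t=13 v=3: → [12,16); WM=13; [4,8) fires=16 [8,12) fires=4
i=12 t=14 v=6: → [12,16); WM=13
i=13 t=15 v=8: → [12,16); WM=13
i=14 t=16 v=1: → [16,20); WM=16; [12,16) fires=26
i=15 t=19 v=8: → [16,20); WM=16
i=16 t=21 v=4: → [20,24); WM=16
i=17 t=10 v=4: DROP (t<16-3); WM=21; [16,20) fires=9
i=18 t=13 v=6: DROP (t<21-3); WM=21

[0,4)=30 [4,8)=16 [8,12)=4 [12,16)=26 [16,20)=9 [20,24)=4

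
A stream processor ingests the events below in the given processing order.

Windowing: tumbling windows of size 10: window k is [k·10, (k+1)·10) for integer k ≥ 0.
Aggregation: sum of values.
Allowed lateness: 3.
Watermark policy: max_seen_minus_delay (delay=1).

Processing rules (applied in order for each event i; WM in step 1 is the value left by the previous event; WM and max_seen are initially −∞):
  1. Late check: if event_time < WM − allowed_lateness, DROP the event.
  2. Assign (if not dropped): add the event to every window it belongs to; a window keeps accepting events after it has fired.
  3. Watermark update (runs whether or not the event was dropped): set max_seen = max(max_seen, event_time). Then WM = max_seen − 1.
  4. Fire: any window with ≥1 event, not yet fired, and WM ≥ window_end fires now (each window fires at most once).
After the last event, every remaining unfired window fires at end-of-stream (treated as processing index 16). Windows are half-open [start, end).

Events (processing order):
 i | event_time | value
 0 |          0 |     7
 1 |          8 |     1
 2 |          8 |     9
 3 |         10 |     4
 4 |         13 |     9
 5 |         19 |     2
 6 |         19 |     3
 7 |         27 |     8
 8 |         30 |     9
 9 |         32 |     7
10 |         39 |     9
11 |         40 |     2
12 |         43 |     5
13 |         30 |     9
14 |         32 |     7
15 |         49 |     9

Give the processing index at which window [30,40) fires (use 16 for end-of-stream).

i=0 t=0 v=7: → [0,10); WM=-1
i=1 t=8 v=1: → [0,10); WM=7
i=2 t=8 v=9: → [0,10); WM=7
i=3 t=10 v=4: → [10,20); WM=9
i=4 t=13 v=9: → [10,20); WM=12; [0,10) fires=17
i=5 t=19 v=2: → [10,20); WM=18
i=6 t=19 v=3: → [10,20); WM=18
i=7 t=27 v=8: → [20,30); WM=26; [10,20) fires=18
i=8 t=30 v=9: → [30,40); WM=29
i=9 t=32 v=7: → [30,40); WM=31; [20,30) fires=8
i=10 t=39 v=9: → [30,40); WM=38
i=11 t=40 v=2: → [40,50); WM=39
i=12 t=43 v=5: → [40,50); WM=42; [30,40) fires=25
i=13 t=30 v=9: DROP (t<42-3); WM=42
i=14 t=32 v=7: DROP (t<42-3); WM=42
i=15 t=49 v=9: → [40,50); WM=48

12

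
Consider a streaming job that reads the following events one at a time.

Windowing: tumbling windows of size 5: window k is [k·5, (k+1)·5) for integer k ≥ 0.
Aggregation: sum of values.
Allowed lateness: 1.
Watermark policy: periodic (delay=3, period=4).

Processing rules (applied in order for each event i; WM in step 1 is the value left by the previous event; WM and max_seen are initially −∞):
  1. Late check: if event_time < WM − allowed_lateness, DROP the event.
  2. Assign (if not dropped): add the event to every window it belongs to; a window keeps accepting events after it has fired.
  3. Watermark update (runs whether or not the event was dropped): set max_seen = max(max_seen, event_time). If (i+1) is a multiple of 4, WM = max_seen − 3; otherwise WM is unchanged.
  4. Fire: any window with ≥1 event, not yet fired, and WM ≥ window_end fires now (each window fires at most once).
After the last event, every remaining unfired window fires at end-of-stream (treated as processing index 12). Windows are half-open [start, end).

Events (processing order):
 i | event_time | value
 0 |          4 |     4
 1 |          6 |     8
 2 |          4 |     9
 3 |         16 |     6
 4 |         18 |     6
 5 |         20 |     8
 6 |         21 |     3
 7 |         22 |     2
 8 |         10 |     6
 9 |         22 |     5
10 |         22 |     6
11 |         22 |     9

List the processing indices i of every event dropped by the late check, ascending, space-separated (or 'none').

i=0 t=4 v=4: → [0,5); WM=−∞
i=1 t=6 v=8: → [5,10); WM=−∞
i=2 t=4 v=9: → [0,5); WM=−∞
i=3 t=16 v=6: → [15,20); WM=13; [0,5) fires=13 [5,10) fires=8
i=4 t=18 v=6: → [15,20); WM=13
i=5 t=20 v=8: → [20,25); WM=13
i=6 t=21 v=3: → [20,25); WM=13
i=7 t=22 v=2: → [20,25); WM=19
i=8 t=10 v=6: DROP (t<19-1); WM=19
i=9 t=22 v=5: → [20,25); WM=19
i=10 t=22 v=6: → [20,25); WM=19
i=11 t=22 v=9: → [20,25); WM=19

8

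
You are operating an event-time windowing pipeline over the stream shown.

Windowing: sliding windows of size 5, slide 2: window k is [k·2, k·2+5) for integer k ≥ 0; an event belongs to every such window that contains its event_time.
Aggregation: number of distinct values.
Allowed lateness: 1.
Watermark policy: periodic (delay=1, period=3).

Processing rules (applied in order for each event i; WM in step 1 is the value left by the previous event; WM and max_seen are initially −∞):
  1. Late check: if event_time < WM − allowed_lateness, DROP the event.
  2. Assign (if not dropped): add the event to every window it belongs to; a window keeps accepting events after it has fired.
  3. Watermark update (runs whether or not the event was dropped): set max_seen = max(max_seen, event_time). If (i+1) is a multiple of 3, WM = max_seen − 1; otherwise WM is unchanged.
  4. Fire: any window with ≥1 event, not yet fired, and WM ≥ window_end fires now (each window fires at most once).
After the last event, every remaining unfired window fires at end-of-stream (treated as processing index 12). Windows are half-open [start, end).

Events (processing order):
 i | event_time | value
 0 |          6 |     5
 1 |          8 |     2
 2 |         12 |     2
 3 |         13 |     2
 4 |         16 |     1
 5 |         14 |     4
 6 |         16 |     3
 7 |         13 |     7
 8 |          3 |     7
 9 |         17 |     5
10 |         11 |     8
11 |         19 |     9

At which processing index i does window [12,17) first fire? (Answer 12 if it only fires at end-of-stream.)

11

i=0 t=6 v=5: → [6,11),[4,9),[2,7); WM=−∞
i=1 t=8 v=2: → [8,13),[6,11),[4,9); WM=−∞
i=2 t=12 v=2: → [12,17),[10,15),[8,13); WM=11; [2,7) fires=1 [4,9) fires=2 [6,11) fires=2
i=3 t=13 v=2: → [12,17),[10,15); WM=11
i=4 t=16 v=1: → [16,21),[14,19),[12,17); WM=11
i=5 t=14 v=4: → [14,19),[12,17),[10,15); WM=15; [8,13) fires=1 [10,15) fires=2
i=6 t=16 v=3: → [16,21),[14,19),[12,17); WM=15
i=7 t=13 v=7: DROP (t<15-1); WM=15
i=8 t=3 v=7: DROP (t<15-1); WM=15
i=9 t=17 v=5: → [16,21),[14,19); WM=15
i=10 t=11 v=8: DROP (t<15-1); WM=15
i=11 t=19 v=9: → [18,23),[16,21); WM=18; [12,17) fires=4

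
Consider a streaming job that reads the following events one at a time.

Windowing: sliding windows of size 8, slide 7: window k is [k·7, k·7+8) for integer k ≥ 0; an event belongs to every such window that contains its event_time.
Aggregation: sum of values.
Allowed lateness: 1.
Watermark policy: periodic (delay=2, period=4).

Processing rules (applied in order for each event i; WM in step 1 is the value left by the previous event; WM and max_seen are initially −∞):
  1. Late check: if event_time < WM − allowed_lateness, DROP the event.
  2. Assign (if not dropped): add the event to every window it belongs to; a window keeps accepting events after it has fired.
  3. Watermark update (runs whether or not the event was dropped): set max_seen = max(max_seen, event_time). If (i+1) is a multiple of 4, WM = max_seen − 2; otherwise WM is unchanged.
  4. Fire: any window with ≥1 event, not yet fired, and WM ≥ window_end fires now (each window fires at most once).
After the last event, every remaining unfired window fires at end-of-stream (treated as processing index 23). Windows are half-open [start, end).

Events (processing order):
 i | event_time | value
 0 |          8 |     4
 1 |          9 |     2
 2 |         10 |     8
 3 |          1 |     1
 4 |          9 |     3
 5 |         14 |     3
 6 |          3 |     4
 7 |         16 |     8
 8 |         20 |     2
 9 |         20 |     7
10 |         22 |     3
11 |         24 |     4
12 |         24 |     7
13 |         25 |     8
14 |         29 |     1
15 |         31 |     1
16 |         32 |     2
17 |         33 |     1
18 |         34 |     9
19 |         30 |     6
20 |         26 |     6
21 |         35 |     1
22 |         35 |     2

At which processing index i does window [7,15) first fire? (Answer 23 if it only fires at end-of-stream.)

11

i=0 t=8 v=4: → [7,15); WM=−∞
i=1 t=9 v=2: → [7,15); WM=−∞
i=2 t=10 v=8: → [7,15); WM=−∞
i=3 t=1 v=1: → [0,8); WM=8; [0,8) fires=1
i=4 t=9 v=3: → [7,15); WM=8
i=5 t=14 v=3: → [14,22),[7,15); WM=8
i=6 t=3 v=4: DROP (t<8-1); WM=8
i=7 t=16 v=8: → [14,22); WM=14
i=8 t=20 v=2: → [14,22); WM=14
i=9 t=20 v=7: → [14,22); WM=14
i=10 t=22 v=3: → [21,29); WM=14
i=11 t=24 v=4: → [21,29); WM=22; [7,15) fires=20 [14,22) fires=20
i=12 t=24 v=7: → [21,29); WM=22
i=13 t=25 v=8: → [21,29); WM=22
i=14 t=29 v=1: → [28,36); WM=22
i=15 t=31 v=1: → [28,36); WM=29; [21,29) fires=22
i=16 t=32 v=2: → [28,36); WM=29
i=17 t=33 v=1: → [28,36); WM=29
i=18 t=34 v=9: → [28,36); WM=29
i=19 t=30 v=6: → [28,36); WM=32
i=20 t=26 v=6: DROP (t<32-1); WM=32
i=21 t=35 v=1: → [35,43),[28,36); WM=32
i=22 t=35 v=2: → [35,43),[28,36); WM=32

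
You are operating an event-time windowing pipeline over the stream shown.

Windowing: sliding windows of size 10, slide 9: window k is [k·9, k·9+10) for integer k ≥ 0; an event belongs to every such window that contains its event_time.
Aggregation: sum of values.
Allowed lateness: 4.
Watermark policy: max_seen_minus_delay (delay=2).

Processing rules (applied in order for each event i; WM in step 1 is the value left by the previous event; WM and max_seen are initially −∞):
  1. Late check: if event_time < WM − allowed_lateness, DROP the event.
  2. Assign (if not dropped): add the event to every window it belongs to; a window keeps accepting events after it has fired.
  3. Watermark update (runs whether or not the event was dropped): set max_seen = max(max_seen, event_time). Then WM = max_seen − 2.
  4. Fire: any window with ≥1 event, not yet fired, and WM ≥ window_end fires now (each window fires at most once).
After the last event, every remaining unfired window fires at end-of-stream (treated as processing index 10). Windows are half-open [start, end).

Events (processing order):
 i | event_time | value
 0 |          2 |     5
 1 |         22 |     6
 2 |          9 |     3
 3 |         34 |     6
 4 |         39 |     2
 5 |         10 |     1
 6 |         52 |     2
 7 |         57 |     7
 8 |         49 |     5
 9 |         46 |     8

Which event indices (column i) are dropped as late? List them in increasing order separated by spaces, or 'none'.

2 5 8 9

i=0 t=2 v=5: → [0,10); WM=0
i=1 t=22 v=6: → [18,28); WM=20; [0,10) fires=5
i=2 t=9 v=3: DROP (t<20-4); WM=20
i=3 t=34 v=6: → [27,37); WM=32; [18,28) fires=6
i=4 t=39 v=2: → [36,46); WM=37; [27,37) fires=6
i=5 t=10 v=1: DROP (t<37-4); WM=37
i=6 t=52 v=2: → [45,55); WM=50; [36,46) fires=2
i=7 t=57 v=7: → [54,64); WM=55; [45,55) fires=2
i=8 t=49 v=5: DROP (t<55-4); WM=55
i=9 t=46 v=8: DROP (t<55-4); WM=55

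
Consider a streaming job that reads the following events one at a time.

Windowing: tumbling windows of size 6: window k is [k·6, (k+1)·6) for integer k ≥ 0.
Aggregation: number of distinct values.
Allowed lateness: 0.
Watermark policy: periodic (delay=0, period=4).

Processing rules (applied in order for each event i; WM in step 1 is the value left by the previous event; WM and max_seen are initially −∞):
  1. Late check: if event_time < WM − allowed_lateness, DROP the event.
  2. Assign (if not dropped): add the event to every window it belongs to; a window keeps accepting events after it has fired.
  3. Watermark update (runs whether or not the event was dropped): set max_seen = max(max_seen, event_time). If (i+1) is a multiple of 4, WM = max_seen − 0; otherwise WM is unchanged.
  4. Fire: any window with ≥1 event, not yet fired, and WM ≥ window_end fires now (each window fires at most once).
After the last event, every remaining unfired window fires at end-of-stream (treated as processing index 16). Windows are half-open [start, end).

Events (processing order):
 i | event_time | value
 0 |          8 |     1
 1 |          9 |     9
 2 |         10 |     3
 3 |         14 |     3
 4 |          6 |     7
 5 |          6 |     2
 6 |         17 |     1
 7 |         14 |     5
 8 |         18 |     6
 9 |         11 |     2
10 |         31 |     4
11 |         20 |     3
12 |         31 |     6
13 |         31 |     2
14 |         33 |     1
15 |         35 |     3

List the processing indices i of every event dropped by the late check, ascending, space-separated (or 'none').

i=0 t=8 v=1: → [6,12); WM=−∞
i=1 t=9 v=9: → [6,12); WM=−∞
i=2 t=10 v=3: → [6,12); WM=−∞
i=3 t=14 v=3: → [12,18); WM=14; [6,12) fires=3
i=4 t=6 v=7: DROP (t<14-0); WM=14
i=5 t=6 v=2: DROP (t<14-0); WM=14
i=6 t=17 v=1: → [12,18); WM=14
i=7 t=14 v=5: → [12,18); WM=17
i=8 t=18 v=6: → [18,24); WM=17
i=9 t=11 v=2: DROP (t<17-0); WM=17
i=10 t=31 v=4: → [30,36); WM=17
i=11 t=20 v=3: → [18,24); WM=31; [12,18) fires=3 [18,24) fires=2
i=12 t=31 v=6: → [30,36); WM=31
i=13 t=31 v=2: → [30,36); WM=31
i=14 t=33 v=1: → [30,36); WM=31
i=15 t=35 v=3: → [30,36); WM=35

4 5 9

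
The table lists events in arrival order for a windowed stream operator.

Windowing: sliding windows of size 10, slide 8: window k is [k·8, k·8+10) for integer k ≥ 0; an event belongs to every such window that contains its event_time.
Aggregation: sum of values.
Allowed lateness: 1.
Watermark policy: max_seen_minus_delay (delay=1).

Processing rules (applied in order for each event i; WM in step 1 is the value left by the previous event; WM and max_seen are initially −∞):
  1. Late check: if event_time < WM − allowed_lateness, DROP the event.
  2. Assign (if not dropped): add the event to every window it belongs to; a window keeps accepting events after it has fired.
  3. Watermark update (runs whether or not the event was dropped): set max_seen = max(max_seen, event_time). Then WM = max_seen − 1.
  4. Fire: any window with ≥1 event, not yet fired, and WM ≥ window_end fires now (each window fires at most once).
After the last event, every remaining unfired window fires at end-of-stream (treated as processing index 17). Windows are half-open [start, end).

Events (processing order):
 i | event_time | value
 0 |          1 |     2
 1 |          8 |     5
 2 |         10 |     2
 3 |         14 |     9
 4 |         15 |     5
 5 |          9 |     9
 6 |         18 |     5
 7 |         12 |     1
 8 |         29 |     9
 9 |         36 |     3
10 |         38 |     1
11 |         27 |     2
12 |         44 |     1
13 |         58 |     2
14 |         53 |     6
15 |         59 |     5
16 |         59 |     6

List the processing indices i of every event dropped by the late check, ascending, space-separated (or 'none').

i=0 t=1 v=2: → [0,10); WM=0
i=1 t=8 v=5: → [8,18),[0,10); WM=7
i=2 t=10 v=2: → [8,18); WM=9
i=3 t=14 v=9: → [8,18); WM=13; [0,10) fires=7
i=4 t=15 v=5: → [8,18); WM=14
i=5 t=9 v=9: DROP (t<14-1); WM=14
i=6 t=18 v=5: → [16,26); WM=17
i=7 t=12 v=1: DROP (t<17-1); WM=17
i=8 t=29 v=9: → [24,34); WM=28; [8,18) fires=21 [16,26) fires=5
i=9 t=36 v=3: → [32,42); WM=35; [24,34) fires=9
i=10 t=38 v=1: → [32,42); WM=37
i=11 t=27 v=2: DROP (t<37-1); WM=37
i=12 t=44 v=1: → [40,50); WM=43; [32,42) fires=4
i=13 t=58 v=2: → [56,66); WM=57; [40,50) fires=1
i=14 t=53 v=6: DROP (t<57-1); WM=57
i=15 t=59 v=5: → [56,66); WM=58
i=16 t=59 v=6: → [56,66); WM=58

5 7 11 14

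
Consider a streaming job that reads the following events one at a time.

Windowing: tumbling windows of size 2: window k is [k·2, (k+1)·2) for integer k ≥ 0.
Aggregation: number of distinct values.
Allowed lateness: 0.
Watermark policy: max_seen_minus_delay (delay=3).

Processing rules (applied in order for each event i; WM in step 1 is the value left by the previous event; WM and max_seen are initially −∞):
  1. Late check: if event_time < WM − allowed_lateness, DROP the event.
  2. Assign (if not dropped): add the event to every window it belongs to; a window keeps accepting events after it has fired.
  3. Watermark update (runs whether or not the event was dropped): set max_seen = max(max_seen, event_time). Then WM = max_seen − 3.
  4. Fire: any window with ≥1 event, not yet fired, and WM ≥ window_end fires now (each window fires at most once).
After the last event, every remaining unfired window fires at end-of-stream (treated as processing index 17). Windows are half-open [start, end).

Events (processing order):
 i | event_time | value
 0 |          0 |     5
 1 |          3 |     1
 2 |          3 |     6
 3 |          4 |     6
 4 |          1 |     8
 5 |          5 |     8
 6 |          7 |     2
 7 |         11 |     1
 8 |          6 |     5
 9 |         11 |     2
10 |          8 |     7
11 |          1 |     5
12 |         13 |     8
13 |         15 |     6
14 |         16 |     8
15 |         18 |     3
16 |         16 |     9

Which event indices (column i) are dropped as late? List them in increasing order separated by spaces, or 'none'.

i=0 t=0 v=5: → [0,2); WM=-3
i=1 t=3 v=1: → [2,4); WM=0
i=2 t=3 v=6: → [2,4); WM=0
i=3 t=4 v=6: → [4,6); WM=1
i=4 t=1 v=8: → [0,2); WM=1
i=5 t=5 v=8: → [4,6); WM=2; [0,2) fires=2
i=6 t=7 v=2: → [6,8); WM=4; [2,4) fires=2
i=7 t=11 v=1: → [10,12); WM=8; [4,6) fires=2 [6,8) fires=1
i=8 t=6 v=5: DROP (t<8-0); WM=8
i=9 t=11 v=2: → [10,12); WM=8
i=10 t=8 v=7: → [8,10); WM=8
i=11 t=1 v=5: DROP (t<8-0); WM=8
i=12 t=13 v=8: → [12,14); WM=10; [8,10) fires=1
i=13 t=15 v=6: → [14,16); WM=12; [10,12) fires=2
i=14 t=16 v=8: → [16,18); WM=13
i=15 t=18 v=3: → [18,20); WM=15; [12,14) fires=1
i=16 t=16 v=9: → [16,18); WM=15

8 11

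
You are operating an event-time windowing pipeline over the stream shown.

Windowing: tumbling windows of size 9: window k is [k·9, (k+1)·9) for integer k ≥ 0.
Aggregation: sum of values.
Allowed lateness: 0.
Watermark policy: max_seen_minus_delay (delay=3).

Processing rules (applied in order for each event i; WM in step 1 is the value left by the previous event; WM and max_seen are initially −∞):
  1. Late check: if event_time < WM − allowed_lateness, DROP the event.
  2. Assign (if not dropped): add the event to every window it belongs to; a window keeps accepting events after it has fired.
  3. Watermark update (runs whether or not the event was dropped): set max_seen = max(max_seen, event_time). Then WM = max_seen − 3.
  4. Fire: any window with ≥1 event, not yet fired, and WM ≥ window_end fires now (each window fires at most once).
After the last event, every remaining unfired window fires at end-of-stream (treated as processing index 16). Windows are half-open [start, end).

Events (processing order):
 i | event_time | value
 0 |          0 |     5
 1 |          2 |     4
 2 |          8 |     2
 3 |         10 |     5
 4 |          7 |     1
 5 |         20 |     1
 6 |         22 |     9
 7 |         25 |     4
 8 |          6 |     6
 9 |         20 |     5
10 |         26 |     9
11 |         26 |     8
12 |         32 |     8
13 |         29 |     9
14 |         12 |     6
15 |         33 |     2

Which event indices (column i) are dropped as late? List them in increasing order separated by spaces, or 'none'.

8 9 14

i=0 t=0 v=5: → [0,9); WM=-3
i=1 t=2 v=4: → [0,9); WM=-1
i=2 t=8 v=2: → [0,9); WM=5
i=3 t=10 v=5: → [9,18); WM=7
i=4 t=7 v=1: → [0,9); WM=7
i=5 t=20 v=1: → [18,27); WM=17; [0,9) fires=12
i=6 t=22 v=9: → [18,27); WM=19; [9,18) fires=5
i=7 t=25 v=4: → [18,27); WM=22
i=8 t=6 v=6: DROP (t<22-0); WM=22
i=9 t=20 v=5: DROP (t<22-0); WM=22
i=10 t=26 v=9: → [18,27); WM=23
i=11 t=26 v=8: → [18,27); WM=23
i=12 t=32 v=8: → [27,36); WM=29; [18,27) fires=31
i=13 t=29 v=9: → [27,36); WM=29
i=14 t=12 v=6: DROP (t<29-0); WM=29
i=15 t=33 v=2: → [27,36); WM=30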